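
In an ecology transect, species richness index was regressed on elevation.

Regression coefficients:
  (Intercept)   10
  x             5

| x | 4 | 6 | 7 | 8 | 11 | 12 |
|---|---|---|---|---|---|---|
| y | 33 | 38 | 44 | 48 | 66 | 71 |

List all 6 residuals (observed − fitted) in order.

x=4: ŷ = 10 + 5·4 = 30; e = 33 − 30 = 3
x=6: ŷ = 10 + 5·6 = 40; e = 38 − 40 = -2
x=7: ŷ = 10 + 5·7 = 45; e = 44 − 45 = -1
x=8: ŷ = 10 + 5·8 = 50; e = 48 − 50 = -2
x=11: ŷ = 10 + 5·11 = 65; e = 66 − 65 = 1
x=12: ŷ = 10 + 5·12 = 70; e = 71 − 70 = 1

3, -2, -1, -2, 1, 1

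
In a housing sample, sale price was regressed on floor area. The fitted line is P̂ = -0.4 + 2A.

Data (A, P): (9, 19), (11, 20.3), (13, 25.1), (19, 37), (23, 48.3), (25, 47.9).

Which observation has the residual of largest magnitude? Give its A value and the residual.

A=9: P̂ = -0.4 + 2·9 = 17.6; r = 19 − 17.6 = 1.4
A=11: P̂ = -0.4 + 2·11 = 21.6; r = 20.3 − 21.6 = -1.3
A=13: P̂ = -0.4 + 2·13 = 25.6; r = 25.1 − 25.6 = -0.5
A=19: P̂ = -0.4 + 2·19 = 37.6; r = 37 − 37.6 = -0.6
A=23: P̂ = -0.4 + 2·23 = 45.6; r = 48.3 − 45.6 = 2.7
A=25: P̂ = -0.4 + 2·25 = 49.6; r = 47.9 − 49.6 = -1.7
Largest |r| is 2.7 at A = 23, residual 2.7.

A = 23, r = 2.7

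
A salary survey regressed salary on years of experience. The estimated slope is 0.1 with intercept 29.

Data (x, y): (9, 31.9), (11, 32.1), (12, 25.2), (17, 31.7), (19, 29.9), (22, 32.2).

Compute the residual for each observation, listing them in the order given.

2, 2, -5, 1, -1, 1

x=9: ŷ = 29 + 0.1·9 = 29.9; e = 31.9 − 29.9 = 2
x=11: ŷ = 29 + 0.1·11 = 30.1; e = 32.1 − 30.1 = 2
x=12: ŷ = 29 + 0.1·12 = 30.2; e = 25.2 − 30.2 = -5
x=17: ŷ = 29 + 0.1·17 = 30.7; e = 31.7 − 30.7 = 1
x=19: ŷ = 29 + 0.1·19 = 30.9; e = 29.9 − 30.9 = -1
x=22: ŷ = 29 + 0.1·22 = 31.2; e = 32.2 − 31.2 = 1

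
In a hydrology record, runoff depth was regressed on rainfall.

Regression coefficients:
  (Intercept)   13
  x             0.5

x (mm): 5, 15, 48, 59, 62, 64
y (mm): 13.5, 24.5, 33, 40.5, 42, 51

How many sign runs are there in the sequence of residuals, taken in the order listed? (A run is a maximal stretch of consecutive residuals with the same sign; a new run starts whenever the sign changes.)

4 runs

x=5: ŷ = 13 + 0.5·5 = 15.5; r = 13.5 − 15.5 = -2
x=15: ŷ = 13 + 0.5·15 = 20.5; r = 24.5 − 20.5 = 4
x=48: ŷ = 13 + 0.5·48 = 37; r = 33 − 37 = -4
x=59: ŷ = 13 + 0.5·59 = 42.5; r = 40.5 − 42.5 = -2
x=62: ŷ = 13 + 0.5·62 = 44; r = 42 − 44 = -2
x=64: ŷ = 13 + 0.5·64 = 45; r = 51 − 45 = 6
Signs: − + − − − +
Runs: −×1, +×1, −×3, +×1 → 4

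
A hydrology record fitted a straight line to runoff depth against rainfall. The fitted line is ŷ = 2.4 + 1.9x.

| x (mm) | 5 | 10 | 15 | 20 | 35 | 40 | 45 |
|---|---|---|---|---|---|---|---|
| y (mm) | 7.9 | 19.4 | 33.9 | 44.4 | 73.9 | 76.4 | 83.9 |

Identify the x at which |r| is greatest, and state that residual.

x = 35, r = 5

x=5: ŷ = 2.4 + 1.9·5 = 11.9; r = 7.9 − 11.9 = -4
x=10: ŷ = 2.4 + 1.9·10 = 21.4; r = 19.4 − 21.4 = -2
x=15: ŷ = 2.4 + 1.9·15 = 30.9; r = 33.9 − 30.9 = 3
x=20: ŷ = 2.4 + 1.9·20 = 40.4; r = 44.4 − 40.4 = 4
x=35: ŷ = 2.4 + 1.9·35 = 68.9; r = 73.9 − 68.9 = 5
x=40: ŷ = 2.4 + 1.9·40 = 78.4; r = 76.4 − 78.4 = -2
x=45: ŷ = 2.4 + 1.9·45 = 87.9; r = 83.9 − 87.9 = -4
Largest |r| is 5 at x = 35, residual 5.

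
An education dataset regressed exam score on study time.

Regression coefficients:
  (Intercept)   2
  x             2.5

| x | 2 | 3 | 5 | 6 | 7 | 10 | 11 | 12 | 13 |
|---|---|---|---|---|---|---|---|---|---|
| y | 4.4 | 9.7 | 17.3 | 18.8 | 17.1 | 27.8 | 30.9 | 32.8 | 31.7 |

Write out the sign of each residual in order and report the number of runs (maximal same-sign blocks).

x=2: ŷ = 2 + 2.5·2 = 7; r = 4.4 − 7 = -2.6
x=3: ŷ = 2 + 2.5·3 = 9.5; r = 9.7 − 9.5 = 0.2
x=5: ŷ = 2 + 2.5·5 = 14.5; r = 17.3 − 14.5 = 2.8
x=6: ŷ = 2 + 2.5·6 = 17; r = 18.8 − 17 = 1.8
x=7: ŷ = 2 + 2.5·7 = 19.5; r = 17.1 − 19.5 = -2.4
x=10: ŷ = 2 + 2.5·10 = 27; r = 27.8 − 27 = 0.8
x=11: ŷ = 2 + 2.5·11 = 29.5; r = 30.9 − 29.5 = 1.4
x=12: ŷ = 2 + 2.5·12 = 32; r = 32.8 − 32 = 0.8
x=13: ŷ = 2 + 2.5·13 = 34.5; r = 31.7 − 34.5 = -2.8
Signs: − + + + − + + + −
Runs: −×1, +×3, −×1, +×3, −×1 → 5

5 runs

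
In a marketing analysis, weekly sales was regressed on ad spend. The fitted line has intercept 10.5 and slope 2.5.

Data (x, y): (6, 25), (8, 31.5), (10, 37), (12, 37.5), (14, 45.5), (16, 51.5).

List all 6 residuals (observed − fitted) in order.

-0.5, 1, 1.5, -3, 0, 1

x=6: ŷ = 10.5 + 2.5·6 = 25.5; e = 25 − 25.5 = -0.5
x=8: ŷ = 10.5 + 2.5·8 = 30.5; e = 31.5 − 30.5 = 1
x=10: ŷ = 10.5 + 2.5·10 = 35.5; e = 37 − 35.5 = 1.5
x=12: ŷ = 10.5 + 2.5·12 = 40.5; e = 37.5 − 40.5 = -3
x=14: ŷ = 10.5 + 2.5·14 = 45.5; e = 45.5 − 45.5 = 0
x=16: ŷ = 10.5 + 2.5·16 = 50.5; e = 51.5 − 50.5 = 1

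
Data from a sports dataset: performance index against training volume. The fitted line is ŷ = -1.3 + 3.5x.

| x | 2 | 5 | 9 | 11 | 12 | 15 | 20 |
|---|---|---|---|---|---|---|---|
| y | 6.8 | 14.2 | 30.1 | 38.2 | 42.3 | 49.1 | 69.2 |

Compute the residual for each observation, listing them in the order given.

1.1, -2, -0.1, 1, 1.6, -2.1, 0.5

x=2: ŷ = -1.3 + 3.5·2 = 5.7; e = 6.8 − 5.7 = 1.1
x=5: ŷ = -1.3 + 3.5·5 = 16.2; e = 14.2 − 16.2 = -2
x=9: ŷ = -1.3 + 3.5·9 = 30.2; e = 30.1 − 30.2 = -0.1
x=11: ŷ = -1.3 + 3.5·11 = 37.2; e = 38.2 − 37.2 = 1
x=12: ŷ = -1.3 + 3.5·12 = 40.7; e = 42.3 − 40.7 = 1.6
x=15: ŷ = -1.3 + 3.5·15 = 51.2; e = 49.1 − 51.2 = -2.1
x=20: ŷ = -1.3 + 3.5·20 = 68.7; e = 69.2 − 68.7 = 0.5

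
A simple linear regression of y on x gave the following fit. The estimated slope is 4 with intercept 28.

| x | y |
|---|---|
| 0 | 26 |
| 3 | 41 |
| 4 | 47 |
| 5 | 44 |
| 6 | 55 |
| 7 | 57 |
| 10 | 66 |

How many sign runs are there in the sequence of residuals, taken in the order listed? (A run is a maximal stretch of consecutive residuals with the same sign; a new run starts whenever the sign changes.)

5 runs

x=0: ŷ = 28 + 4·0 = 28; r = 26 − 28 = -2
x=3: ŷ = 28 + 4·3 = 40; r = 41 − 40 = 1
x=4: ŷ = 28 + 4·4 = 44; r = 47 − 44 = 3
x=5: ŷ = 28 + 4·5 = 48; r = 44 − 48 = -4
x=6: ŷ = 28 + 4·6 = 52; r = 55 − 52 = 3
x=7: ŷ = 28 + 4·7 = 56; r = 57 − 56 = 1
x=10: ŷ = 28 + 4·10 = 68; r = 66 − 68 = -2
Signs: − + + − + + −
Runs: −×1, +×2, −×1, +×2, −×1 → 5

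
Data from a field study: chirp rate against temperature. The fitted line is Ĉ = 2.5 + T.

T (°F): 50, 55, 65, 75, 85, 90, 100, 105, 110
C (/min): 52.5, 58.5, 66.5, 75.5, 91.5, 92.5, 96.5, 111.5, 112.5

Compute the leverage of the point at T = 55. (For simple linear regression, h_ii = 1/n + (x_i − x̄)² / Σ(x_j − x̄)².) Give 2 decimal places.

h = 0.30

T̄ = (50 + 55 + 65 + 75 + 85 + 90 + 100 + 105 + 110)/9 = 81.6667
Σ(T − T̄)² = 1002.78 + 711.111 + 277.778 + 44.4444 + 11.1111 + 69.4444 + 336.111 + 544.444 + 802.778 = 3800
h = 1/9 + (-26.6667)²/3800 = 0.111111 + 0.187135 = 0.30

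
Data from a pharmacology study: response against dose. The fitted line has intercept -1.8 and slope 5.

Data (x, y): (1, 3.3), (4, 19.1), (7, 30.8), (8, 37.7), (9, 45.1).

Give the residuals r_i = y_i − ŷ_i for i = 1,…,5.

0.1, 0.9, -2.4, -0.5, 1.9

x=1: ŷ = -1.8 + 5·1 = 3.2; r = 3.3 − 3.2 = 0.1
x=4: ŷ = -1.8 + 5·4 = 18.2; r = 19.1 − 18.2 = 0.9
x=7: ŷ = -1.8 + 5·7 = 33.2; r = 30.8 − 33.2 = -2.4
x=8: ŷ = -1.8 + 5·8 = 38.2; r = 37.7 − 38.2 = -0.5
x=9: ŷ = -1.8 + 5·9 = 43.2; r = 45.1 − 43.2 = 1.9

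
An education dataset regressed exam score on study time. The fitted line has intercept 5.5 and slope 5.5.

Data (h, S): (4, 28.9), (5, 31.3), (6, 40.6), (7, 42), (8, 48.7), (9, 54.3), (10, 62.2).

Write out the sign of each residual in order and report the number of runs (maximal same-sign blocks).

h=4: Ŝ = 5.5 + 5.5·4 = 27.5; e = 28.9 − 27.5 = 1.4
h=5: Ŝ = 5.5 + 5.5·5 = 33; e = 31.3 − 33 = -1.7
h=6: Ŝ = 5.5 + 5.5·6 = 38.5; e = 40.6 − 38.5 = 2.1
h=7: Ŝ = 5.5 + 5.5·7 = 44; e = 42 − 44 = -2
h=8: Ŝ = 5.5 + 5.5·8 = 49.5; e = 48.7 − 49.5 = -0.8
h=9: Ŝ = 5.5 + 5.5·9 = 55; e = 54.3 − 55 = -0.7
h=10: Ŝ = 5.5 + 5.5·10 = 60.5; e = 62.2 − 60.5 = 1.7
Signs: + − + − − − +
Runs: +×1, −×1, +×1, −×3, +×1 → 5

5 runs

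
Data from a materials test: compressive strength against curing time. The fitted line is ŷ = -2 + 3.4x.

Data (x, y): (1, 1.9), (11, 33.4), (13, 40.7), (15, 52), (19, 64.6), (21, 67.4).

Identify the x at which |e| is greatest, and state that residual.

x=1: ŷ = -2 + 3.4·1 = 1.4; e = 1.9 − 1.4 = 0.5
x=11: ŷ = -2 + 3.4·11 = 35.4; e = 33.4 − 35.4 = -2
x=13: ŷ = -2 + 3.4·13 = 42.2; e = 40.7 − 42.2 = -1.5
x=15: ŷ = -2 + 3.4·15 = 49; e = 52 − 49 = 3
x=19: ŷ = -2 + 3.4·19 = 62.6; e = 64.6 − 62.6 = 2
x=21: ŷ = -2 + 3.4·21 = 69.4; e = 67.4 − 69.4 = -2
Largest |e| is 3 at x = 15, residual 3.

x = 15, e = 3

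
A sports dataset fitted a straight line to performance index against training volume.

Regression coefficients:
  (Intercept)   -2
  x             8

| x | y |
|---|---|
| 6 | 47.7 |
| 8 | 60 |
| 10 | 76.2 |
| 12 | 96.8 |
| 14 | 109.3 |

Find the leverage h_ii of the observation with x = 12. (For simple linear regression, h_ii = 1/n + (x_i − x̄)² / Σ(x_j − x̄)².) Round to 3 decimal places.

h = 0.300

x̄ = (6 + 8 + 10 + 12 + 14)/5 = 10
Σ(x − x̄)² = 16 + 4 + 0 + 4 + 16 = 40
h = 1/5 + (2)²/40 = 0.2 + 0.1 = 0.300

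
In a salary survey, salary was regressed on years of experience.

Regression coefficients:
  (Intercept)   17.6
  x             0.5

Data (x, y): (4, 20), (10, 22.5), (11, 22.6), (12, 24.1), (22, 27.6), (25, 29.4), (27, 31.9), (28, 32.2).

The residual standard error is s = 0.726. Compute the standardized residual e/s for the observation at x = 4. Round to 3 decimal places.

ŷ = 17.6 + 0.5·4 = 19.6
e = 20 − 19.6 = 0.4
e/s = 0.4 / 0.726 = 0.551

0.551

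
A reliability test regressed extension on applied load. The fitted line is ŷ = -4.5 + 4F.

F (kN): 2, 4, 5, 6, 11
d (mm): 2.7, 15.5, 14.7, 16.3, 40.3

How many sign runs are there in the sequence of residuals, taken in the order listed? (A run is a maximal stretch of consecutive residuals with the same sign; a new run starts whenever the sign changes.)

4 runs

F=2: ŷ = -4.5 + 4·2 = 3.5; r = 2.7 − 3.5 = -0.8
F=4: ŷ = -4.5 + 4·4 = 11.5; r = 15.5 − 11.5 = 4
F=5: ŷ = -4.5 + 4·5 = 15.5; r = 14.7 − 15.5 = -0.8
F=6: ŷ = -4.5 + 4·6 = 19.5; r = 16.3 − 19.5 = -3.2
F=11: ŷ = -4.5 + 4·11 = 39.5; r = 40.3 − 39.5 = 0.8
Signs: − + − − +
Runs: −×1, +×1, −×2, +×1 → 4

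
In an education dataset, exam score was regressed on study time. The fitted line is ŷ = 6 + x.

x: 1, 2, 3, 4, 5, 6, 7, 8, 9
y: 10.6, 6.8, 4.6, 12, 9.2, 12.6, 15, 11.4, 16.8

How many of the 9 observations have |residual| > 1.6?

x=1: ŷ = 6 + 1 = 7; e = 10.6 − 7 = 3.6
x=2: ŷ = 6 + 2 = 8; e = 6.8 − 8 = -1.2
x=3: ŷ = 6 + 3 = 9; e = 4.6 − 9 = -4.4
x=4: ŷ = 6 + 4 = 10; e = 12 − 10 = 2
x=5: ŷ = 6 + 5 = 11; e = 9.2 − 11 = -1.8
x=6: ŷ = 6 + 6 = 12; e = 12.6 − 12 = 0.6
x=7: ŷ = 6 + 7 = 13; e = 15 − 13 = 2
x=8: ŷ = 6 + 8 = 14; e = 11.4 − 14 = -2.6
x=9: ŷ = 6 + 9 = 15; e = 16.8 − 15 = 1.8
|e| > 1.6: x=1 (|e|=3.6), x=3 (|e|=4.4), x=4 (|e|=2), x=5 (|e|=1.8), x=7 (|e|=2), x=8 (|e|=2.6), x=9 (|e|=1.8) → 7

7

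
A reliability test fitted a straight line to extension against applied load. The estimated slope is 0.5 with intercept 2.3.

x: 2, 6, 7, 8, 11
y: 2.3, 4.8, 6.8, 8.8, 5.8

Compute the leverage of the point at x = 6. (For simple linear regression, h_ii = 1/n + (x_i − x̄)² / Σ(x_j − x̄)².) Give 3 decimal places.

h = 0.215

x̄ = (2 + 6 + 7 + 8 + 11)/5 = 6.8
Σ(x − x̄)² = 23.04 + 0.64 + 0.04 + 1.44 + 17.64 = 42.8
h = 1/5 + (-0.8)²/42.8 = 0.2 + 0.0149533 = 0.215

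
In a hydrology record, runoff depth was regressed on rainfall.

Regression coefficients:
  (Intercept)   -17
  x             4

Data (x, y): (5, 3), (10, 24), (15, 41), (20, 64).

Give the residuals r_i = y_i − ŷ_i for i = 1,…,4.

0, 1, -2, 1

x=5: ŷ = -17 + 4·5 = 3; r = 3 − 3 = 0
x=10: ŷ = -17 + 4·10 = 23; r = 24 − 23 = 1
x=15: ŷ = -17 + 4·15 = 43; r = 41 − 43 = -2
x=20: ŷ = -17 + 4·20 = 63; r = 64 − 63 = 1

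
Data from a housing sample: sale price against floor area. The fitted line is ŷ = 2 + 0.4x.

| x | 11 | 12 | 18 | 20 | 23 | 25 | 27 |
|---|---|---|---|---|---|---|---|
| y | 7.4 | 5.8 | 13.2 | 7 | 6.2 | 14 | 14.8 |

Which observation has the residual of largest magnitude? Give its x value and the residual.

x = 23, e = -5

x=11: ŷ = 2 + 0.4·11 = 6.4; e = 7.4 − 6.4 = 1
x=12: ŷ = 2 + 0.4·12 = 6.8; e = 5.8 − 6.8 = -1
x=18: ŷ = 2 + 0.4·18 = 9.2; e = 13.2 − 9.2 = 4
x=20: ŷ = 2 + 0.4·20 = 10; e = 7 − 10 = -3
x=23: ŷ = 2 + 0.4·23 = 11.2; e = 6.2 − 11.2 = -5
x=25: ŷ = 2 + 0.4·25 = 12; e = 14 − 12 = 2
x=27: ŷ = 2 + 0.4·27 = 12.8; e = 14.8 − 12.8 = 2
Largest |e| is 5 at x = 23, residual -5.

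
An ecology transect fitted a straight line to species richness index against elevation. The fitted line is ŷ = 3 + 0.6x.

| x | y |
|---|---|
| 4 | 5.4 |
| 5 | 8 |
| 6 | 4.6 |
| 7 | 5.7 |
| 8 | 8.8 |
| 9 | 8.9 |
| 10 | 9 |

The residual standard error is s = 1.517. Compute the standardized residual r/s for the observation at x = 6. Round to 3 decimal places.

ŷ = 3 + 0.6·6 = 6.6
r = 4.6 − 6.6 = -2
r/s = -2 / 1.517 = -1.318

-1.318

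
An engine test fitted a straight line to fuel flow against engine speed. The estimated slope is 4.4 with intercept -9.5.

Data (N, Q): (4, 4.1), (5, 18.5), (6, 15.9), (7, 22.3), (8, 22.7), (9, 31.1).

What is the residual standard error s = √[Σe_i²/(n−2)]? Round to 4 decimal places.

s = 4.0000

N=4: Q̂ = -9.5 + 4.4·4 = 8.1; e = 4.1 − 8.1 = -4
N=5: Q̂ = -9.5 + 4.4·5 = 12.5; e = 18.5 − 12.5 = 6
N=6: Q̂ = -9.5 + 4.4·6 = 16.9; e = 15.9 − 16.9 = -1
N=7: Q̂ = -9.5 + 4.4·7 = 21.3; e = 22.3 − 21.3 = 1
N=8: Q̂ = -9.5 + 4.4·8 = 25.7; e = 22.7 − 25.7 = -3
N=9: Q̂ = -9.5 + 4.4·9 = 30.1; e = 31.1 − 30.1 = 1
SSE = 16 + 36 + 1 + 1 + 9 + 1 = 64
s = √(64/4) = √16 ≈ 4.0000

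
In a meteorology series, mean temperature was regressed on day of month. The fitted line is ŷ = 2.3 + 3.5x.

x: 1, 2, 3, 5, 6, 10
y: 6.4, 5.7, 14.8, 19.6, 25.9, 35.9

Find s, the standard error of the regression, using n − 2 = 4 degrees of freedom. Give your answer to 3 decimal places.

s = 2.553

x=1: ŷ = 2.3 + 3.5·1 = 5.8; r = 6.4 − 5.8 = 0.6
x=2: ŷ = 2.3 + 3.5·2 = 9.3; r = 5.7 − 9.3 = -3.6
x=3: ŷ = 2.3 + 3.5·3 = 12.8; r = 14.8 − 12.8 = 2
x=5: ŷ = 2.3 + 3.5·5 = 19.8; r = 19.6 − 19.8 = -0.2
x=6: ŷ = 2.3 + 3.5·6 = 23.3; r = 25.9 − 23.3 = 2.6
x=10: ŷ = 2.3 + 3.5·10 = 37.3; r = 35.9 − 37.3 = -1.4
SSE = 0.36 + 12.96 + 4 + 0.04 + 6.76 + 1.96 = 26.08
s = √(26.08/4) = √6.52 ≈ 2.553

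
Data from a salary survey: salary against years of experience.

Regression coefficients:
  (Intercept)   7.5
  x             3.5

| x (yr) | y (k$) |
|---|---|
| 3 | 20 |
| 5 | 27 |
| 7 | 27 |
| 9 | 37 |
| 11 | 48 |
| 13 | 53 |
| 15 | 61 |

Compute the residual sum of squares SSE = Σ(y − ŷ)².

x=3: ŷ = 7.5 + 3.5·3 = 18; r = 20 − 18 = 2
x=5: ŷ = 7.5 + 3.5·5 = 25; r = 27 − 25 = 2
x=7: ŷ = 7.5 + 3.5·7 = 32; r = 27 − 32 = -5
x=9: ŷ = 7.5 + 3.5·9 = 39; r = 37 − 39 = -2
x=11: ŷ = 7.5 + 3.5·11 = 46; r = 48 − 46 = 2
x=13: ŷ = 7.5 + 3.5·13 = 53; r = 53 − 53 = 0
x=15: ŷ = 7.5 + 3.5·15 = 60; r = 61 − 60 = 1
SSE = 4 + 4 + 25 + 4 + 4 + 0 + 1 = 42

SSE = 42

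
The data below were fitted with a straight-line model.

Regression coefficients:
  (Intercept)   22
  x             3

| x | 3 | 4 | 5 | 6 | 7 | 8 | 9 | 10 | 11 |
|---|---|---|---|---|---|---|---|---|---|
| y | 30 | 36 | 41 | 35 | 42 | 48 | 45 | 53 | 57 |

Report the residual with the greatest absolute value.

x=3: ŷ = 22 + 3·3 = 31; r = 30 − 31 = -1
x=4: ŷ = 22 + 3·4 = 34; r = 36 − 34 = 2
x=5: ŷ = 22 + 3·5 = 37; r = 41 − 37 = 4
x=6: ŷ = 22 + 3·6 = 40; r = 35 − 40 = -5
x=7: ŷ = 22 + 3·7 = 43; r = 42 − 43 = -1
x=8: ŷ = 22 + 3·8 = 46; r = 48 − 46 = 2
x=9: ŷ = 22 + 3·9 = 49; r = 45 − 49 = -4
x=10: ŷ = 22 + 3·10 = 52; r = 53 − 52 = 1
x=11: ŷ = 22 + 3·11 = 55; r = 57 − 55 = 2
Largest |r| is 5 at x = 6, residual -5.

r = -5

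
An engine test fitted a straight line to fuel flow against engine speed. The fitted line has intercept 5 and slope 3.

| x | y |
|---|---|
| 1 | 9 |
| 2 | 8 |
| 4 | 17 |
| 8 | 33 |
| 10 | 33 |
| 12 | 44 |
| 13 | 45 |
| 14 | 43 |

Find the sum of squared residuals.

SSE = 56

x=1: ŷ = 5 + 3·1 = 8; r = 9 − 8 = 1
x=2: ŷ = 5 + 3·2 = 11; r = 8 − 11 = -3
x=4: ŷ = 5 + 3·4 = 17; r = 17 − 17 = 0
x=8: ŷ = 5 + 3·8 = 29; r = 33 − 29 = 4
x=10: ŷ = 5 + 3·10 = 35; r = 33 − 35 = -2
x=12: ŷ = 5 + 3·12 = 41; r = 44 − 41 = 3
x=13: ŷ = 5 + 3·13 = 44; r = 45 − 44 = 1
x=14: ŷ = 5 + 3·14 = 47; r = 43 − 47 = -4
SSE = 1 + 9 + 0 + 16 + 4 + 9 + 1 + 16 = 56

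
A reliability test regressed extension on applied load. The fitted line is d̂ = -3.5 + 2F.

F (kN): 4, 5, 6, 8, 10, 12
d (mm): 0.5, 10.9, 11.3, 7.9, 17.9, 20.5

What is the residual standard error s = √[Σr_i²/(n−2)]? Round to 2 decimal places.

s = 4.07

F=4: d̂ = -3.5 + 2·4 = 4.5; r = 0.5 − 4.5 = -4
F=5: d̂ = -3.5 + 2·5 = 6.5; r = 10.9 − 6.5 = 4.4
F=6: d̂ = -3.5 + 2·6 = 8.5; r = 11.3 − 8.5 = 2.8
F=8: d̂ = -3.5 + 2·8 = 12.5; r = 7.9 − 12.5 = -4.6
F=10: d̂ = -3.5 + 2·10 = 16.5; r = 17.9 − 16.5 = 1.4
F=12: d̂ = -3.5 + 2·12 = 20.5; r = 20.5 − 20.5 = 0
SSE = 16 + 19.36 + 7.84 + 21.16 + 1.96 + 0 = 66.32
s = √(66.32/4) = √16.58 ≈ 4.07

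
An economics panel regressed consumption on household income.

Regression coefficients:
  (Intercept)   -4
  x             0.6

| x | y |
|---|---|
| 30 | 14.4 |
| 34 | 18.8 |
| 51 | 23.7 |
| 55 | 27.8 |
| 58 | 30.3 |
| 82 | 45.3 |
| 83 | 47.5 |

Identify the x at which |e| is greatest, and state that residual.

x = 51, e = -2.9

x=30: ŷ = -4 + 0.6·30 = 14; e = 14.4 − 14 = 0.4
x=34: ŷ = -4 + 0.6·34 = 16.4; e = 18.8 − 16.4 = 2.4
x=51: ŷ = -4 + 0.6·51 = 26.6; e = 23.7 − 26.6 = -2.9
x=55: ŷ = -4 + 0.6·55 = 29; e = 27.8 − 29 = -1.2
x=58: ŷ = -4 + 0.6·58 = 30.8; e = 30.3 − 30.8 = -0.5
x=82: ŷ = -4 + 0.6·82 = 45.2; e = 45.3 − 45.2 = 0.1
x=83: ŷ = -4 + 0.6·83 = 45.8; e = 47.5 − 45.8 = 1.7
Largest |e| is 2.9 at x = 51, residual -2.9.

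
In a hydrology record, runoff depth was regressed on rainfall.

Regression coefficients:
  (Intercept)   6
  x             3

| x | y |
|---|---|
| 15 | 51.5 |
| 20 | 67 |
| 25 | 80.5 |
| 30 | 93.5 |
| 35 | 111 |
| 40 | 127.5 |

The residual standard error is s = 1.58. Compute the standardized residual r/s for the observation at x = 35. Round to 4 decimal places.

0.0000

ŷ = 6 + 3·35 = 111
r = 111 − 111 = 0
r/s = 0 / 1.58 = 0.0000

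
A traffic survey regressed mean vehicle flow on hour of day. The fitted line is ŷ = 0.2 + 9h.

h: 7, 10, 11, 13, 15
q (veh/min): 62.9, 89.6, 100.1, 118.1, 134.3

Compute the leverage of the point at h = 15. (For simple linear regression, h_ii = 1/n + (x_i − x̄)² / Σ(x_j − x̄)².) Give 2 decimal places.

h̄ = (7 + 10 + 11 + 13 + 15)/5 = 11.2
Σ(h − h̄)² = 17.64 + 1.44 + 0.04 + 3.24 + 14.44 = 36.8
h = 1/5 + (3.8)²/36.8 = 0.2 + 0.392391 = 0.59

h = 0.59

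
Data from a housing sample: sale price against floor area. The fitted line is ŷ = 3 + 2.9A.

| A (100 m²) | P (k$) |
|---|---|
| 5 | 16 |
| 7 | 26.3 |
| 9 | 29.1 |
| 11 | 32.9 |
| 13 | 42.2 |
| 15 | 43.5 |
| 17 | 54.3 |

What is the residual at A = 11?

r = -2

ŷ = 3 + 2.9·11 = 34.9
r = 32.9 − 34.9 = -2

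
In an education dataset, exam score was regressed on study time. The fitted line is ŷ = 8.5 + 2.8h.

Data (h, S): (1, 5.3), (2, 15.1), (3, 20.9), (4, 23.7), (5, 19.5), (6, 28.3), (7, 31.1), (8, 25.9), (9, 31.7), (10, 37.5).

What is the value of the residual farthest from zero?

e = -6

h=1: ŷ = 8.5 + 2.8·1 = 11.3; e = 5.3 − 11.3 = -6
h=2: ŷ = 8.5 + 2.8·2 = 14.1; e = 15.1 − 14.1 = 1
h=3: ŷ = 8.5 + 2.8·3 = 16.9; e = 20.9 − 16.9 = 4
h=4: ŷ = 8.5 + 2.8·4 = 19.7; e = 23.7 − 19.7 = 4
h=5: ŷ = 8.5 + 2.8·5 = 22.5; e = 19.5 − 22.5 = -3
h=6: ŷ = 8.5 + 2.8·6 = 25.3; e = 28.3 − 25.3 = 3
h=7: ŷ = 8.5 + 2.8·7 = 28.1; e = 31.1 − 28.1 = 3
h=8: ŷ = 8.5 + 2.8·8 = 30.9; e = 25.9 − 30.9 = -5
h=9: ŷ = 8.5 + 2.8·9 = 33.7; e = 31.7 − 33.7 = -2
h=10: ŷ = 8.5 + 2.8·10 = 36.5; e = 37.5 − 36.5 = 1
Largest |e| is 6 at h = 1, residual -6.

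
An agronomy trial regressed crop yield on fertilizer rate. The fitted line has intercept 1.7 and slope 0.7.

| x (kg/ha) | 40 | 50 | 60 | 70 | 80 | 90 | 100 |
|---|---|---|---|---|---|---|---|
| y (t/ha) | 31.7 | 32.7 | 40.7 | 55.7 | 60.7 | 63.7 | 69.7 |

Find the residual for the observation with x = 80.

e = 3

ŷ = 1.7 + 0.7·80 = 57.7
e = 60.7 − 57.7 = 3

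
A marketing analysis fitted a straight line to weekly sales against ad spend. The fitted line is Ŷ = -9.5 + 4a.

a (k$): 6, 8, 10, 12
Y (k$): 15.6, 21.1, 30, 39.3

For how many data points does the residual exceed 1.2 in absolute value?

1

a=6: Ŷ = -9.5 + 4·6 = 14.5; r = 15.6 − 14.5 = 1.1
a=8: Ŷ = -9.5 + 4·8 = 22.5; r = 21.1 − 22.5 = -1.4
a=10: Ŷ = -9.5 + 4·10 = 30.5; r = 30 − 30.5 = -0.5
a=12: Ŷ = -9.5 + 4·12 = 38.5; r = 39.3 − 38.5 = 0.8
|r| > 1.2: a=8 (|r|=1.4) → 1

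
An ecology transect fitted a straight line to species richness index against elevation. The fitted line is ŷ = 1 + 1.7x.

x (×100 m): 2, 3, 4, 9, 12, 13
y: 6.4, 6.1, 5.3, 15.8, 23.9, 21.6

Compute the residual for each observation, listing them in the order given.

x=2: ŷ = 1 + 1.7·2 = 4.4; r = 6.4 − 4.4 = 2
x=3: ŷ = 1 + 1.7·3 = 6.1; r = 6.1 − 6.1 = 0
x=4: ŷ = 1 + 1.7·4 = 7.8; r = 5.3 − 7.8 = -2.5
x=9: ŷ = 1 + 1.7·9 = 16.3; r = 15.8 − 16.3 = -0.5
x=12: ŷ = 1 + 1.7·12 = 21.4; r = 23.9 − 21.4 = 2.5
x=13: ŷ = 1 + 1.7·13 = 23.1; r = 21.6 − 23.1 = -1.5

2, 0, -2.5, -0.5, 2.5, -1.5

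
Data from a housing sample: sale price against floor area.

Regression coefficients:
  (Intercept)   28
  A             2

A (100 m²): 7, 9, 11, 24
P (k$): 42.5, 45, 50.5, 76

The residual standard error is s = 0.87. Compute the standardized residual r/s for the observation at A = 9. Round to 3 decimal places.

-1.149

P̂ = 28 + 2·9 = 46
r = 45 − 46 = -1
r/s = -1 / 0.87 = -1.149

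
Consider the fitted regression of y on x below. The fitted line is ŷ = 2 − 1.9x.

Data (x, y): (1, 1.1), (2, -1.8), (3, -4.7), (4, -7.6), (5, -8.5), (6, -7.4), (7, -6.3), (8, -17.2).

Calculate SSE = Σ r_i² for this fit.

SSE = 52

x=1: ŷ = 2 − 1.9·1 = 0.1; r = 1.1 − 0.1 = 1
x=2: ŷ = 2 − 1.9·2 = -1.8; r = -1.8 − (-1.8) = 0
x=3: ŷ = 2 − 1.9·3 = -3.7; r = -4.7 − (-3.7) = -1
x=4: ŷ = 2 − 1.9·4 = -5.6; r = -7.6 − (-5.6) = -2
x=5: ŷ = 2 − 1.9·5 = -7.5; r = -8.5 − (-7.5) = -1
x=6: ŷ = 2 − 1.9·6 = -9.4; r = -7.4 − (-9.4) = 2
x=7: ŷ = 2 − 1.9·7 = -11.3; r = -6.3 − (-11.3) = 5
x=8: ŷ = 2 − 1.9·8 = -13.2; r = -17.2 − (-13.2) = -4
SSE = 1 + 0 + 1 + 4 + 1 + 4 + 25 + 16 = 52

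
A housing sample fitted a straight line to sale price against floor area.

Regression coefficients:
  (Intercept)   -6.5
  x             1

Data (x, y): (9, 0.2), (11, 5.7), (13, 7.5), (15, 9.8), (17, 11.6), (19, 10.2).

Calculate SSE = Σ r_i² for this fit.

SSE = 15.92

x=9: ŷ = -6.5 + 9 = 2.5; r = 0.2 − 2.5 = -2.3
x=11: ŷ = -6.5 + 11 = 4.5; r = 5.7 − 4.5 = 1.2
x=13: ŷ = -6.5 + 13 = 6.5; r = 7.5 − 6.5 = 1
x=15: ŷ = -6.5 + 15 = 8.5; r = 9.8 − 8.5 = 1.3
x=17: ŷ = -6.5 + 17 = 10.5; r = 11.6 − 10.5 = 1.1
x=19: ŷ = -6.5 + 19 = 12.5; r = 10.2 − 12.5 = -2.3
SSE = 5.29 + 1.44 + 1 + 1.69 + 1.21 + 5.29 = 15.92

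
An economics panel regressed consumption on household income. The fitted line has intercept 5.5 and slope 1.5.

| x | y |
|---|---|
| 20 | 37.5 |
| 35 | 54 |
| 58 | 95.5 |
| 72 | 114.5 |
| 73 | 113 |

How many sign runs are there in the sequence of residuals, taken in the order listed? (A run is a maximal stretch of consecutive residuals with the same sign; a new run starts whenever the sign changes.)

4 runs

x=20: ŷ = 5.5 + 1.5·20 = 35.5; r = 37.5 − 35.5 = 2
x=35: ŷ = 5.5 + 1.5·35 = 58; r = 54 − 58 = -4
x=58: ŷ = 5.5 + 1.5·58 = 92.5; r = 95.5 − 92.5 = 3
x=72: ŷ = 5.5 + 1.5·72 = 113.5; r = 114.5 − 113.5 = 1
x=73: ŷ = 5.5 + 1.5·73 = 115; r = 113 − 115 = -2
Signs: + − + + −
Runs: +×1, −×1, +×2, −×1 → 4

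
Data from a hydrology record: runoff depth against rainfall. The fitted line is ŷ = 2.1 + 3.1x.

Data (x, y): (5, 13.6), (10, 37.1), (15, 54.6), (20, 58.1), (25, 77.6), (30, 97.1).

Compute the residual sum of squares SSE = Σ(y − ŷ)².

SSE = 112

x=5: ŷ = 2.1 + 3.1·5 = 17.6; e = 13.6 − 17.6 = -4
x=10: ŷ = 2.1 + 3.1·10 = 33.1; e = 37.1 − 33.1 = 4
x=15: ŷ = 2.1 + 3.1·15 = 48.6; e = 54.6 − 48.6 = 6
x=20: ŷ = 2.1 + 3.1·20 = 64.1; e = 58.1 − 64.1 = -6
x=25: ŷ = 2.1 + 3.1·25 = 79.6; e = 77.6 − 79.6 = -2
x=30: ŷ = 2.1 + 3.1·30 = 95.1; e = 97.1 − 95.1 = 2
SSE = 16 + 16 + 36 + 36 + 4 + 4 = 112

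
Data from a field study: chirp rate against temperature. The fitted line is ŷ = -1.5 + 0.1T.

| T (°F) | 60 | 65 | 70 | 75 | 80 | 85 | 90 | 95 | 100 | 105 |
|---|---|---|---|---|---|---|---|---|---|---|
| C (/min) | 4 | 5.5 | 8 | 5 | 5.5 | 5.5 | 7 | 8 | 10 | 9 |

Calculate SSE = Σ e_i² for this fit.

T=60: ŷ = -1.5 + 0.1·60 = 4.5; e = 4 − 4.5 = -0.5
T=65: ŷ = -1.5 + 0.1·65 = 5; e = 5.5 − 5 = 0.5
T=70: ŷ = -1.5 + 0.1·70 = 5.5; e = 8 − 5.5 = 2.5
T=75: ŷ = -1.5 + 0.1·75 = 6; e = 5 − 6 = -1
T=80: ŷ = -1.5 + 0.1·80 = 6.5; e = 5.5 − 6.5 = -1
T=85: ŷ = -1.5 + 0.1·85 = 7; e = 5.5 − 7 = -1.5
T=90: ŷ = -1.5 + 0.1·90 = 7.5; e = 7 − 7.5 = -0.5
T=95: ŷ = -1.5 + 0.1·95 = 8; e = 8 − 8 = 0
T=100: ŷ = -1.5 + 0.1·100 = 8.5; e = 10 − 8.5 = 1.5
T=105: ŷ = -1.5 + 0.1·105 = 9; e = 9 − 9 = 0
SSE = 0.25 + 0.25 + 6.25 + 1 + 1 + 2.25 + 0.25 + 0 + 2.25 + 0 = 13.5

SSE = 13.5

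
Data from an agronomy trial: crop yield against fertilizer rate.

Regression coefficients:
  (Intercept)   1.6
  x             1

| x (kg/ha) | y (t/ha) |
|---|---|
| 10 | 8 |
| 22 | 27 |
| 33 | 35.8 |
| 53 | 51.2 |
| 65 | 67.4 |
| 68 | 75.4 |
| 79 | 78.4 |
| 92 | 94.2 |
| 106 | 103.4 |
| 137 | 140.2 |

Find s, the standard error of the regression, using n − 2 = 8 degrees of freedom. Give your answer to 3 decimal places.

x=10: ŷ = 1.6 + 10 = 11.6; e = 8 − 11.6 = -3.6
x=22: ŷ = 1.6 + 22 = 23.6; e = 27 − 23.6 = 3.4
x=33: ŷ = 1.6 + 33 = 34.6; e = 35.8 − 34.6 = 1.2
x=53: ŷ = 1.6 + 53 = 54.6; e = 51.2 − 54.6 = -3.4
x=65: ŷ = 1.6 + 65 = 66.6; e = 67.4 − 66.6 = 0.8
x=68: ŷ = 1.6 + 68 = 69.6; e = 75.4 − 69.6 = 5.8
x=79: ŷ = 1.6 + 79 = 80.6; e = 78.4 − 80.6 = -2.2
x=92: ŷ = 1.6 + 92 = 93.6; e = 94.2 − 93.6 = 0.6
x=106: ŷ = 1.6 + 106 = 107.6; e = 103.4 − 107.6 = -4.2
x=137: ŷ = 1.6 + 137 = 138.6; e = 140.2 − 138.6 = 1.6
SSE = 12.96 + 11.56 + 1.44 + 11.56 + 0.64 + 33.64 + 4.84 + 0.36 + 17.64 + 2.56 = 97.2
s = √(97.2/8) = √12.15 ≈ 3.486

s = 3.486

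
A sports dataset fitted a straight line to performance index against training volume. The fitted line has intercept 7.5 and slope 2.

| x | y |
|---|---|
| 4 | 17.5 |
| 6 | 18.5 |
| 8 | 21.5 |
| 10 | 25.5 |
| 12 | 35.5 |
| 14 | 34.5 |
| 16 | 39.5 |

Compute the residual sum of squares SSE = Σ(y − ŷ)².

x=4: ŷ = 7.5 + 2·4 = 15.5; r = 17.5 − 15.5 = 2
x=6: ŷ = 7.5 + 2·6 = 19.5; r = 18.5 − 19.5 = -1
x=8: ŷ = 7.5 + 2·8 = 23.5; r = 21.5 − 23.5 = -2
x=10: ŷ = 7.5 + 2·10 = 27.5; r = 25.5 − 27.5 = -2
x=12: ŷ = 7.5 + 2·12 = 31.5; r = 35.5 − 31.5 = 4
x=14: ŷ = 7.5 + 2·14 = 35.5; r = 34.5 − 35.5 = -1
x=16: ŷ = 7.5 + 2·16 = 39.5; r = 39.5 − 39.5 = 0
SSE = 4 + 1 + 4 + 4 + 16 + 1 + 0 = 30

SSE = 30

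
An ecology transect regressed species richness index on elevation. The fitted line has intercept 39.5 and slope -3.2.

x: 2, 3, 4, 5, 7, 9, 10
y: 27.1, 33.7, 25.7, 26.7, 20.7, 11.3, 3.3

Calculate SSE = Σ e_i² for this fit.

SSE = 92.64

x=2: ŷ = 39.5 − 3.2·2 = 33.1; e = 27.1 − 33.1 = -6
x=3: ŷ = 39.5 − 3.2·3 = 29.9; e = 33.7 − 29.9 = 3.8
x=4: ŷ = 39.5 − 3.2·4 = 26.7; e = 25.7 − 26.7 = -1
x=5: ŷ = 39.5 − 3.2·5 = 23.5; e = 26.7 − 23.5 = 3.2
x=7: ŷ = 39.5 − 3.2·7 = 17.1; e = 20.7 − 17.1 = 3.6
x=9: ŷ = 39.5 − 3.2·9 = 10.7; e = 11.3 − 10.7 = 0.6
x=10: ŷ = 39.5 − 3.2·10 = 7.5; e = 3.3 − 7.5 = -4.2
SSE = 36 + 14.44 + 1 + 10.24 + 12.96 + 0.36 + 17.64 = 92.64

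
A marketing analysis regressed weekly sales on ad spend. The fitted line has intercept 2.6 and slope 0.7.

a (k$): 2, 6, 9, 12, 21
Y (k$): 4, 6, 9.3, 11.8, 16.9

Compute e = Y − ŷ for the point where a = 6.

ŷ = 2.6 + 0.7·6 = 6.8
e = 6 − 6.8 = -0.8

e = -0.8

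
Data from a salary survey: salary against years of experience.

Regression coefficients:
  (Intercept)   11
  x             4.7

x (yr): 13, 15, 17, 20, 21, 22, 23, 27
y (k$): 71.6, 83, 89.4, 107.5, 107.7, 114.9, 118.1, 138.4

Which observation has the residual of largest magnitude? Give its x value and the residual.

x=13: ŷ = 11 + 4.7·13 = 72.1; e = 71.6 − 72.1 = -0.5
x=15: ŷ = 11 + 4.7·15 = 81.5; e = 83 − 81.5 = 1.5
x=17: ŷ = 11 + 4.7·17 = 90.9; e = 89.4 − 90.9 = -1.5
x=20: ŷ = 11 + 4.7·20 = 105; e = 107.5 − 105 = 2.5
x=21: ŷ = 11 + 4.7·21 = 109.7; e = 107.7 − 109.7 = -2
x=22: ŷ = 11 + 4.7·22 = 114.4; e = 114.9 − 114.4 = 0.5
x=23: ŷ = 11 + 4.7·23 = 119.1; e = 118.1 − 119.1 = -1
x=27: ŷ = 11 + 4.7·27 = 137.9; e = 138.4 − 137.9 = 0.5
Largest |e| is 2.5 at x = 20, residual 2.5.

x = 20, e = 2.5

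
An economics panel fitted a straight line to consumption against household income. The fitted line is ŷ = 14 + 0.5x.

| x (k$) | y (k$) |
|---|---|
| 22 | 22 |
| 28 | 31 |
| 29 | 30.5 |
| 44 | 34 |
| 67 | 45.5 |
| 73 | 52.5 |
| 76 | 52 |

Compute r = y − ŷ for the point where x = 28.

r = 3

ŷ = 14 + 0.5·28 = 28
r = 31 − 28 = 3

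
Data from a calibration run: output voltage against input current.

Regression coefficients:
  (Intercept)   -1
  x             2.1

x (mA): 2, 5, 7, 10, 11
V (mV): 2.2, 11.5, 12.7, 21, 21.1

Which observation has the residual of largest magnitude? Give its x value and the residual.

x = 5, e = 2

x=2: ŷ = -1 + 2.1·2 = 3.2; e = 2.2 − 3.2 = -1
x=5: ŷ = -1 + 2.1·5 = 9.5; e = 11.5 − 9.5 = 2
x=7: ŷ = -1 + 2.1·7 = 13.7; e = 12.7 − 13.7 = -1
x=10: ŷ = -1 + 2.1·10 = 20; e = 21 − 20 = 1
x=11: ŷ = -1 + 2.1·11 = 22.1; e = 21.1 − 22.1 = -1
Largest |e| is 2 at x = 5, residual 2.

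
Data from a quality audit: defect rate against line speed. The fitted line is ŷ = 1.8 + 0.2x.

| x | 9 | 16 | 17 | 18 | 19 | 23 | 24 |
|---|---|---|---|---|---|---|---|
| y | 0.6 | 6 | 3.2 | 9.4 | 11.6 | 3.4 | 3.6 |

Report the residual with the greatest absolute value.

x=9: ŷ = 1.8 + 0.2·9 = 3.6; e = 0.6 − 3.6 = -3
x=16: ŷ = 1.8 + 0.2·16 = 5; e = 6 − 5 = 1
x=17: ŷ = 1.8 + 0.2·17 = 5.2; e = 3.2 − 5.2 = -2
x=18: ŷ = 1.8 + 0.2·18 = 5.4; e = 9.4 − 5.4 = 4
x=19: ŷ = 1.8 + 0.2·19 = 5.6; e = 11.6 − 5.6 = 6
x=23: ŷ = 1.8 + 0.2·23 = 6.4; e = 3.4 − 6.4 = -3
x=24: ŷ = 1.8 + 0.2·24 = 6.6; e = 3.6 − 6.6 = -3
Largest |e| is 6 at x = 19, residual 6.

e = 6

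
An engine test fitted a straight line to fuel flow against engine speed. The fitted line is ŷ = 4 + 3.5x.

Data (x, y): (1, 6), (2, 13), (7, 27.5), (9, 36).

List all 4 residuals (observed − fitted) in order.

-1.5, 2, -1, 0.5

x=1: ŷ = 4 + 3.5·1 = 7.5; e = 6 − 7.5 = -1.5
x=2: ŷ = 4 + 3.5·2 = 11; e = 13 − 11 = 2
x=7: ŷ = 4 + 3.5·7 = 28.5; e = 27.5 − 28.5 = -1
x=9: ŷ = 4 + 3.5·9 = 35.5; e = 36 − 35.5 = 0.5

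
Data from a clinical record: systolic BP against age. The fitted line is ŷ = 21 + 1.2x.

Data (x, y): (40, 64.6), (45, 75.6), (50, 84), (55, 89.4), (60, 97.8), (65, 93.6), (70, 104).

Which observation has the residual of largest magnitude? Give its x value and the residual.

x = 65, e = -5.4

x=40: ŷ = 21 + 1.2·40 = 69; e = 64.6 − 69 = -4.4
x=45: ŷ = 21 + 1.2·45 = 75; e = 75.6 − 75 = 0.6
x=50: ŷ = 21 + 1.2·50 = 81; e = 84 − 81 = 3
x=55: ŷ = 21 + 1.2·55 = 87; e = 89.4 − 87 = 2.4
x=60: ŷ = 21 + 1.2·60 = 93; e = 97.8 − 93 = 4.8
x=65: ŷ = 21 + 1.2·65 = 99; e = 93.6 − 99 = -5.4
x=70: ŷ = 21 + 1.2·70 = 105; e = 104 − 105 = -1
Largest |e| is 5.4 at x = 65, residual -5.4.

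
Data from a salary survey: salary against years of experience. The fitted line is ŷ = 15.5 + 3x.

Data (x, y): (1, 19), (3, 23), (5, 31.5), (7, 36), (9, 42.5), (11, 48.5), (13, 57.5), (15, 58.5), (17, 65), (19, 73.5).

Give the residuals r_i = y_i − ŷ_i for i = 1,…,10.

0.5, -1.5, 1, -0.5, 0, 0, 3, -2, -1.5, 1

x=1: ŷ = 15.5 + 3·1 = 18.5; r = 19 − 18.5 = 0.5
x=3: ŷ = 15.5 + 3·3 = 24.5; r = 23 − 24.5 = -1.5
x=5: ŷ = 15.5 + 3·5 = 30.5; r = 31.5 − 30.5 = 1
x=7: ŷ = 15.5 + 3·7 = 36.5; r = 36 − 36.5 = -0.5
x=9: ŷ = 15.5 + 3·9 = 42.5; r = 42.5 − 42.5 = 0
x=11: ŷ = 15.5 + 3·11 = 48.5; r = 48.5 − 48.5 = 0
x=13: ŷ = 15.5 + 3·13 = 54.5; r = 57.5 − 54.5 = 3
x=15: ŷ = 15.5 + 3·15 = 60.5; r = 58.5 − 60.5 = -2
x=17: ŷ = 15.5 + 3·17 = 66.5; r = 65 − 66.5 = -1.5
x=19: ŷ = 15.5 + 3·19 = 72.5; r = 73.5 − 72.5 = 1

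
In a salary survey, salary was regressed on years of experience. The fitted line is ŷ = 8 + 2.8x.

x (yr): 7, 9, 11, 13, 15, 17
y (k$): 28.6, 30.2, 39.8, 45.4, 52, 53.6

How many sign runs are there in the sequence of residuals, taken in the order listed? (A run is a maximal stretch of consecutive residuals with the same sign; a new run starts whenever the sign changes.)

4 runs

x=7: ŷ = 8 + 2.8·7 = 27.6; r = 28.6 − 27.6 = 1
x=9: ŷ = 8 + 2.8·9 = 33.2; r = 30.2 − 33.2 = -3
x=11: ŷ = 8 + 2.8·11 = 38.8; r = 39.8 − 38.8 = 1
x=13: ŷ = 8 + 2.8·13 = 44.4; r = 45.4 − 44.4 = 1
x=15: ŷ = 8 + 2.8·15 = 50; r = 52 − 50 = 2
x=17: ŷ = 8 + 2.8·17 = 55.6; r = 53.6 − 55.6 = -2
Signs: + − + + + −
Runs: +×1, −×1, +×3, −×1 → 4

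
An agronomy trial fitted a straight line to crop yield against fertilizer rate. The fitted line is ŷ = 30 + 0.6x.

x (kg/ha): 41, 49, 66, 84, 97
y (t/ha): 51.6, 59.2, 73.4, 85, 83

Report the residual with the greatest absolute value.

x=41: ŷ = 30 + 0.6·41 = 54.6; e = 51.6 − 54.6 = -3
x=49: ŷ = 30 + 0.6·49 = 59.4; e = 59.2 − 59.4 = -0.2
x=66: ŷ = 30 + 0.6·66 = 69.6; e = 73.4 − 69.6 = 3.8
x=84: ŷ = 30 + 0.6·84 = 80.4; e = 85 − 80.4 = 4.6
x=97: ŷ = 30 + 0.6·97 = 88.2; e = 83 − 88.2 = -5.2
Largest |e| is 5.2 at x = 97, residual -5.2.

e = -5.2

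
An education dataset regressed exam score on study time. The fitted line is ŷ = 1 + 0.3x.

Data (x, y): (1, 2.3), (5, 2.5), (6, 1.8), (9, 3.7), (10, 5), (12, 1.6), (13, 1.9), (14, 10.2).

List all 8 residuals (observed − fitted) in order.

1, 0, -1, 0, 1, -3, -3, 5

x=1: ŷ = 1 + 0.3·1 = 1.3; r = 2.3 − 1.3 = 1
x=5: ŷ = 1 + 0.3·5 = 2.5; r = 2.5 − 2.5 = 0
x=6: ŷ = 1 + 0.3·6 = 2.8; r = 1.8 − 2.8 = -1
x=9: ŷ = 1 + 0.3·9 = 3.7; r = 3.7 − 3.7 = 0
x=10: ŷ = 1 + 0.3·10 = 4; r = 5 − 4 = 1
x=12: ŷ = 1 + 0.3·12 = 4.6; r = 1.6 − 4.6 = -3
x=13: ŷ = 1 + 0.3·13 = 4.9; r = 1.9 − 4.9 = -3
x=14: ŷ = 1 + 0.3·14 = 5.2; r = 10.2 − 5.2 = 5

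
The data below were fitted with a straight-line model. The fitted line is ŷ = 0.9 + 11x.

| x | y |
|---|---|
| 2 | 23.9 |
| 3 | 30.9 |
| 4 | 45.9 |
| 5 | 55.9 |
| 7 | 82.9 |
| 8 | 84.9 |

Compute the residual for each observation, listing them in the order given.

x=2: ŷ = 0.9 + 11·2 = 22.9; r = 23.9 − 22.9 = 1
x=3: ŷ = 0.9 + 11·3 = 33.9; r = 30.9 − 33.9 = -3
x=4: ŷ = 0.9 + 11·4 = 44.9; r = 45.9 − 44.9 = 1
x=5: ŷ = 0.9 + 11·5 = 55.9; r = 55.9 − 55.9 = 0
x=7: ŷ = 0.9 + 11·7 = 77.9; r = 82.9 − 77.9 = 5
x=8: ŷ = 0.9 + 11·8 = 88.9; r = 84.9 − 88.9 = -4

1, -3, 1, 0, 5, -4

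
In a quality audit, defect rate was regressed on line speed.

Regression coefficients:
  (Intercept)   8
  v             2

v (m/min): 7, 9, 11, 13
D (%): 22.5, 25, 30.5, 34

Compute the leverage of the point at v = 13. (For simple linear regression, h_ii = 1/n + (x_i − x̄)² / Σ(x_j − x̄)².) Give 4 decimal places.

v̄ = (7 + 9 + 11 + 13)/4 = 10
Σ(v − v̄)² = 9 + 1 + 1 + 9 = 20
h = 1/4 + (3)²/20 = 0.25 + 0.45 = 0.7000

h = 0.7000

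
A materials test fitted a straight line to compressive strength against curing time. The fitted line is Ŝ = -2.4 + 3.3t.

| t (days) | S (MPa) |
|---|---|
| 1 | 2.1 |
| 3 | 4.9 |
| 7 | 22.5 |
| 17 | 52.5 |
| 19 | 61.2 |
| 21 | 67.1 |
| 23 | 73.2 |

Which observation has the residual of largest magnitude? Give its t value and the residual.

t=1: Ŝ = -2.4 + 3.3·1 = 0.9; r = 2.1 − 0.9 = 1.2
t=3: Ŝ = -2.4 + 3.3·3 = 7.5; r = 4.9 − 7.5 = -2.6
t=7: Ŝ = -2.4 + 3.3·7 = 20.7; r = 22.5 − 20.7 = 1.8
t=17: Ŝ = -2.4 + 3.3·17 = 53.7; r = 52.5 − 53.7 = -1.2
t=19: Ŝ = -2.4 + 3.3·19 = 60.3; r = 61.2 − 60.3 = 0.9
t=21: Ŝ = -2.4 + 3.3·21 = 66.9; r = 67.1 − 66.9 = 0.2
t=23: Ŝ = -2.4 + 3.3·23 = 73.5; r = 73.2 − 73.5 = -0.3
Largest |r| is 2.6 at t = 3, residual -2.6.

t = 3, r = -2.6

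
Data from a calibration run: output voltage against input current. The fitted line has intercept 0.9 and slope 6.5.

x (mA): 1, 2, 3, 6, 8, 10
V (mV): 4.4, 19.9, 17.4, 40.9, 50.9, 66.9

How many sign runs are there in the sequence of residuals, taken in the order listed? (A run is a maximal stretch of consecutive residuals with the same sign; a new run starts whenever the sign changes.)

x=1: ŷ = 0.9 + 6.5·1 = 7.4; r = 4.4 − 7.4 = -3
x=2: ŷ = 0.9 + 6.5·2 = 13.9; r = 19.9 − 13.9 = 6
x=3: ŷ = 0.9 + 6.5·3 = 20.4; r = 17.4 − 20.4 = -3
x=6: ŷ = 0.9 + 6.5·6 = 39.9; r = 40.9 − 39.9 = 1
x=8: ŷ = 0.9 + 6.5·8 = 52.9; r = 50.9 − 52.9 = -2
x=10: ŷ = 0.9 + 6.5·10 = 65.9; r = 66.9 − 65.9 = 1
Signs: − + − + − +
Runs: −×1, +×1, −×1, +×1, −×1, +×1 → 6

6 runs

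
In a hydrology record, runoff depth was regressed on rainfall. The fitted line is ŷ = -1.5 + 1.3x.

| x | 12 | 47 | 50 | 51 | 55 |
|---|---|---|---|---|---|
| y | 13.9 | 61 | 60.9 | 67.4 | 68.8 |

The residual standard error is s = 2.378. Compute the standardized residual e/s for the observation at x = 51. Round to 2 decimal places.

1.09

ŷ = -1.5 + 1.3·51 = 64.8
e = 67.4 − 64.8 = 2.6
e/s = 2.6 / 2.378 = 1.09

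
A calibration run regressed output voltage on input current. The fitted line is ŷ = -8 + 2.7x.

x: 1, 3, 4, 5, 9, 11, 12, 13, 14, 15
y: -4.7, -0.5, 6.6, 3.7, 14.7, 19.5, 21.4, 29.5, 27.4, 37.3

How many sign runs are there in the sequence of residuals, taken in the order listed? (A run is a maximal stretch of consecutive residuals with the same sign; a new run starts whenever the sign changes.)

x=1: ŷ = -8 + 2.7·1 = -5.3; e = -4.7 − (-5.3) = 0.6
x=3: ŷ = -8 + 2.7·3 = 0.1; e = -0.5 − 0.1 = -0.6
x=4: ŷ = -8 + 2.7·4 = 2.8; e = 6.6 − 2.8 = 3.8
x=5: ŷ = -8 + 2.7·5 = 5.5; e = 3.7 − 5.5 = -1.8
x=9: ŷ = -8 + 2.7·9 = 16.3; e = 14.7 − 16.3 = -1.6
x=11: ŷ = -8 + 2.7·11 = 21.7; e = 19.5 − 21.7 = -2.2
x=12: ŷ = -8 + 2.7·12 = 24.4; e = 21.4 − 24.4 = -3
x=13: ŷ = -8 + 2.7·13 = 27.1; e = 29.5 − 27.1 = 2.4
x=14: ŷ = -8 + 2.7·14 = 29.8; e = 27.4 − 29.8 = -2.4
x=15: ŷ = -8 + 2.7·15 = 32.5; e = 37.3 − 32.5 = 4.8
Signs: + − + − − − − + − +
Runs: +×1, −×1, +×1, −×4, +×1, −×1, +×1 → 7

7 runs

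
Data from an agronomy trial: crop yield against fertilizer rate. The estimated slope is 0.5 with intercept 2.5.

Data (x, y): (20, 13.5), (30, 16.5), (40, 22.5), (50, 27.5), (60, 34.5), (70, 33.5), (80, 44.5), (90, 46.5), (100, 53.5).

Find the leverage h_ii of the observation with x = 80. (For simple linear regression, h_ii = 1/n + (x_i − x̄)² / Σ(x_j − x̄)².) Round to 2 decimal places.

h = 0.18

x̄ = (20 + 30 + 40 + 50 + 60 + 70 + 80 + 90 + 100)/9 = 60
Σ(x − x̄)² = 1600 + 900 + 400 + 100 + 0 + 100 + 400 + 900 + 1600 = 6000
h = 1/9 + (20)²/6000 = 0.111111 + 0.0666667 = 0.18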